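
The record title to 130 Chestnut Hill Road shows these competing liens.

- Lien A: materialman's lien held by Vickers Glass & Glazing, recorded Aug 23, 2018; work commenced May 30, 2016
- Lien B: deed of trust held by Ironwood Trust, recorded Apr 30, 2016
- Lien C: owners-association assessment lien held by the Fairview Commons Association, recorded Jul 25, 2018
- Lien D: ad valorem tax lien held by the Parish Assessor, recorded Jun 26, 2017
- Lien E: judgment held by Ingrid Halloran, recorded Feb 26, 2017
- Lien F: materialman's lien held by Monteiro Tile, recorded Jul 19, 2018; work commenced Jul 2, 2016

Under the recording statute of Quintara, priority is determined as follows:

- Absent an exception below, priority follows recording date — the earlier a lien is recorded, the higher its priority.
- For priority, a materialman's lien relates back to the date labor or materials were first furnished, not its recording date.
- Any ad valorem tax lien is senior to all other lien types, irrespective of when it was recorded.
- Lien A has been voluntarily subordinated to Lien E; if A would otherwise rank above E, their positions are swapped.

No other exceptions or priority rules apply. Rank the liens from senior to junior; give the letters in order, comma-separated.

D, B, E, F, A, C

Effective dates after the stated exceptions: A relates back to May 30, 2016 (work commenced); F is treated as recorded Jul 2, 2016, the work-commencement date.
D is an ad valorem tax lien and takes priority over every other lien.
Remaining liens by effective date: B (Apr 30, 2016), A (May 30, 2016), F (Jul 2, 2016), E (Feb 26, 2017), C (Jul 25, 2018).
A is senior to E before the subordination, so the two trade places.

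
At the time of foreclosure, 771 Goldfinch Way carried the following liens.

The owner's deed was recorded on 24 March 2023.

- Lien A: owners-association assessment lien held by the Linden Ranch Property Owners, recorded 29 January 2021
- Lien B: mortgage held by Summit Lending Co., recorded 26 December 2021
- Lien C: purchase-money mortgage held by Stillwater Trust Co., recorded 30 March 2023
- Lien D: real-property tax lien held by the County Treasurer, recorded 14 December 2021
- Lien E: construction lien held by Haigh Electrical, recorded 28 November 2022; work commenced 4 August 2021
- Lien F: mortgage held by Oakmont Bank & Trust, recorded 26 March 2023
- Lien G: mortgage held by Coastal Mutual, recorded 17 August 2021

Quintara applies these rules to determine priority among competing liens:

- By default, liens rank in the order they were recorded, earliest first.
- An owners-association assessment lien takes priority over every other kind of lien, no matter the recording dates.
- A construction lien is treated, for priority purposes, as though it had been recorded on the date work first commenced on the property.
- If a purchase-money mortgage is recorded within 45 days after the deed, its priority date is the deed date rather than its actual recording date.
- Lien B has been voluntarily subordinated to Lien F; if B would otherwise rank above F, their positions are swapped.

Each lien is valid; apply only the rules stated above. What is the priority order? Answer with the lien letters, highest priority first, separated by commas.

Effective dates after the stated exceptions: C's effective date is the deed date, 24 March 2023; E relates back to 4 August 2021 (work commenced).
A, as an owners-association assessment lien, has superpriority and ranks first.
The other liens, earliest effective date first: E (4 August 2021), G (17 August 2021), D (14 December 2021), B (26 December 2021), C (24 March 2023), F (26 March 2023).
Because B would otherwise rank above F, the subordination swaps them.

A, E, G, D, F, C, B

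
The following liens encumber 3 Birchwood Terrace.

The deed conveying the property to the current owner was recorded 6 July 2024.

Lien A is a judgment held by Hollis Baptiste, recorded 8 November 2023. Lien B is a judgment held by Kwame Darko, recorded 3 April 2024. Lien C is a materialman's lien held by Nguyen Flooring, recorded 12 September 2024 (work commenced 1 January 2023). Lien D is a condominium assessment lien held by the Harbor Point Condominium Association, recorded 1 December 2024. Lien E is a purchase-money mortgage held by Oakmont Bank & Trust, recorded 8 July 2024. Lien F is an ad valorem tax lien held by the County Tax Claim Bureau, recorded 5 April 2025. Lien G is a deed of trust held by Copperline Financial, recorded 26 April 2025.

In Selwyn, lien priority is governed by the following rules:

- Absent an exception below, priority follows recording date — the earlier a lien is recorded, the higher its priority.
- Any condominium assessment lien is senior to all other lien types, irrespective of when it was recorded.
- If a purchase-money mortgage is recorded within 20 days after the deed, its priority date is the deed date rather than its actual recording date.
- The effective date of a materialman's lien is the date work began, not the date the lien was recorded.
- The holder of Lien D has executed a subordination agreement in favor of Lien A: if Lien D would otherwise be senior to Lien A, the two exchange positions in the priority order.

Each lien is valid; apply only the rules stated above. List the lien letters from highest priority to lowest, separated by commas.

A, C, D, B, E, F, G

Effective dates after the stated exceptions: C is treated as recorded 1 January 2023, the work-commencement date; E relates back to the deed date 6 July 2024.
D, as a condominium assessment lien, has superpriority and ranks first.
Among the remaining liens, by effective date: C (1 January 2023), A (8 November 2023), B (3 April 2024), E (6 July 2024), F (5 April 2025), G (26 April 2025).
The subordination applies — D was senior to A — so D and A swap.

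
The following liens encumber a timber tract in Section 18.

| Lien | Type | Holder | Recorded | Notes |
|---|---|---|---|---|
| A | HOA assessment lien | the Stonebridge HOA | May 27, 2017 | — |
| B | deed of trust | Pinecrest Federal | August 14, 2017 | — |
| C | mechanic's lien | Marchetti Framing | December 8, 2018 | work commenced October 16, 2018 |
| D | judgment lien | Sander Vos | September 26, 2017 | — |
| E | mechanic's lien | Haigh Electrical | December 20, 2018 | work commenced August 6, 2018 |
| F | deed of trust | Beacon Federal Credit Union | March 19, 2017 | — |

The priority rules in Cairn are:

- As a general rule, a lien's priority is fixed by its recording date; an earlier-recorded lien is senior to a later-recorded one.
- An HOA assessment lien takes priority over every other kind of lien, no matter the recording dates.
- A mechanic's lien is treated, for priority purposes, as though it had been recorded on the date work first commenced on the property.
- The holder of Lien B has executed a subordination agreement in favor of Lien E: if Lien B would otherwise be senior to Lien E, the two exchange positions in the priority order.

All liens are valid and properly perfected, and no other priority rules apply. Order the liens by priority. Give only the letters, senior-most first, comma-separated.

Effective dates after the stated exceptions: C relates back to October 16, 2018 (work commenced); E's effective date is August 6, 2018, when work began.
As an HOA assessment lien, A is senior to every other lien.
Remaining liens by effective date: F (March 19, 2017), B (August 14, 2017), D (September 26, 2017), E (August 6, 2018), C (October 16, 2018).
Because B would otherwise rank above E, the subordination swaps them.

A, F, E, D, B, C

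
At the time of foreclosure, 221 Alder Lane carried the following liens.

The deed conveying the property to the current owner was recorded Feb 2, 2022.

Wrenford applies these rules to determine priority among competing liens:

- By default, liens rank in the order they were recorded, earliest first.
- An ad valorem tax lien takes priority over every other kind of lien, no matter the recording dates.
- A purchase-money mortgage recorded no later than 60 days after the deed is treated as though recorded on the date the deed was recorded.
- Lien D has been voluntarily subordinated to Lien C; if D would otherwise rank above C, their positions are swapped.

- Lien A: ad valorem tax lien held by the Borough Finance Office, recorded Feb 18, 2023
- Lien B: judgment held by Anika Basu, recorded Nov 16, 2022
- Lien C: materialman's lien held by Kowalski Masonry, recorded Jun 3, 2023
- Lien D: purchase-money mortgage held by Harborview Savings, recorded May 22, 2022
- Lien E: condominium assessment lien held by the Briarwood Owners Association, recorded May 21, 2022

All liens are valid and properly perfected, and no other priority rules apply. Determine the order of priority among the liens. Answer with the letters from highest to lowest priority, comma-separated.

A, E, C, B, D

Effective dates after the stated exceptions: D was recorded 109 days after the deed, outside the 60-day window, so it keeps its recording date.
A is an ad valorem tax lien, so it outranks all other liens regardless of date.
Among the remaining liens, by effective date: E (May 21, 2022), D (May 22, 2022), B (Nov 16, 2022), C (Jun 3, 2023).
D is senior to C before the subordination, so the two trade places.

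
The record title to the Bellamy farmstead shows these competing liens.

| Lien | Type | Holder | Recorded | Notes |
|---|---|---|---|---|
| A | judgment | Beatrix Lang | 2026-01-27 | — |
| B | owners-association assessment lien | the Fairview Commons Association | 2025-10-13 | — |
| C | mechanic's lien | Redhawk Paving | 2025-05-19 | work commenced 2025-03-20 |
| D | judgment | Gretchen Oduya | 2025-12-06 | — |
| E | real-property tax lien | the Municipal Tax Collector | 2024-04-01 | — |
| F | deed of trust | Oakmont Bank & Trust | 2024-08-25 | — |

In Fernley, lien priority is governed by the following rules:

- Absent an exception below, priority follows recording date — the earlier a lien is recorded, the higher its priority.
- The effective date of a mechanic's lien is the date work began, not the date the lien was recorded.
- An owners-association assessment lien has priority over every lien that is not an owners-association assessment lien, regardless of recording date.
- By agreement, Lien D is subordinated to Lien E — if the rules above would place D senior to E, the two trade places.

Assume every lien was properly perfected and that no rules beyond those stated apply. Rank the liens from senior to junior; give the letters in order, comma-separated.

Adjusting effective dates: C is treated as recorded 2025-03-20, the work-commencement date.
As an owners-association assessment lien, B is senior to every other lien.
Remaining liens by effective date: E (2024-04-01), F (2024-08-25), C (2025-03-20), D (2025-12-06), A (2026-01-27).
D is already junior to E, so the subordination agreement changes nothing.

B, E, F, C, D, A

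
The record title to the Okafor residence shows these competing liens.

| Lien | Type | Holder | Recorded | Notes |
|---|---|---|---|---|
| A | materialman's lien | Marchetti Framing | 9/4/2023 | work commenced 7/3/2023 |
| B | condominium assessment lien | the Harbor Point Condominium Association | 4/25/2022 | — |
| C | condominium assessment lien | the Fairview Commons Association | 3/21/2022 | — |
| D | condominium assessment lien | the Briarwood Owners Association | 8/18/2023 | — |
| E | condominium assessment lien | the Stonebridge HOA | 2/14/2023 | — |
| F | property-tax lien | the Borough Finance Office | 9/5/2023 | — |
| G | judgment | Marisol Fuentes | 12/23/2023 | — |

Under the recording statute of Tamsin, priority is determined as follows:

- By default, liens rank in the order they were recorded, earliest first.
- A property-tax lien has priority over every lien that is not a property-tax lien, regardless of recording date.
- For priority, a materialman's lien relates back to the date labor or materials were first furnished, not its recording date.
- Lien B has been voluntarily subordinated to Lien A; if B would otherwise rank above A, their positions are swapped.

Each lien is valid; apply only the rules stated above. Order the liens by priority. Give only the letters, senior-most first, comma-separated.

Adjusting effective dates: A is treated as recorded 7/3/2023, the work-commencement date.
F, as a property-tax lien, has superpriority and ranks first.
Remaining liens by effective date: C (3/21/2022), B (4/25/2022), E (2/14/2023), A (7/3/2023), D (8/18/2023), G (12/23/2023).
Because B would otherwise rank above A, the subordination swaps them.

F, C, A, E, B, D, G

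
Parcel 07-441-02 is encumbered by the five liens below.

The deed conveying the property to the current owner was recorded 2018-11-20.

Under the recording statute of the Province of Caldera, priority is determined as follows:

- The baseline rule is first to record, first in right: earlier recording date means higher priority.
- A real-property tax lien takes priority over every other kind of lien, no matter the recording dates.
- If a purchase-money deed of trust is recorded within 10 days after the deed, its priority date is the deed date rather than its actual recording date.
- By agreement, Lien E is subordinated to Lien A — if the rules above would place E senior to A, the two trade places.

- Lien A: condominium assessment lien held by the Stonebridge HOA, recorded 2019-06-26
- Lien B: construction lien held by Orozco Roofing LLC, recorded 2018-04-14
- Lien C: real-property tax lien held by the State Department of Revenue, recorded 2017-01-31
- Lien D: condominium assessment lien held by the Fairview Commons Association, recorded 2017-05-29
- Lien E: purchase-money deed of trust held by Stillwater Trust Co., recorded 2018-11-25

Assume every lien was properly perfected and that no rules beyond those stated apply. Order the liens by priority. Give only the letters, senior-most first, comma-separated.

C, D, B, A, E

Effective dates: E's effective date is the deed date, 2018-11-20.
C is a real-property tax lien and takes priority over every other lien.
Remaining liens by effective date: D (2017-05-29), B (2018-04-14), E (2018-11-20), A (2019-06-26).
Because E would otherwise rank above A, the subordination swaps them.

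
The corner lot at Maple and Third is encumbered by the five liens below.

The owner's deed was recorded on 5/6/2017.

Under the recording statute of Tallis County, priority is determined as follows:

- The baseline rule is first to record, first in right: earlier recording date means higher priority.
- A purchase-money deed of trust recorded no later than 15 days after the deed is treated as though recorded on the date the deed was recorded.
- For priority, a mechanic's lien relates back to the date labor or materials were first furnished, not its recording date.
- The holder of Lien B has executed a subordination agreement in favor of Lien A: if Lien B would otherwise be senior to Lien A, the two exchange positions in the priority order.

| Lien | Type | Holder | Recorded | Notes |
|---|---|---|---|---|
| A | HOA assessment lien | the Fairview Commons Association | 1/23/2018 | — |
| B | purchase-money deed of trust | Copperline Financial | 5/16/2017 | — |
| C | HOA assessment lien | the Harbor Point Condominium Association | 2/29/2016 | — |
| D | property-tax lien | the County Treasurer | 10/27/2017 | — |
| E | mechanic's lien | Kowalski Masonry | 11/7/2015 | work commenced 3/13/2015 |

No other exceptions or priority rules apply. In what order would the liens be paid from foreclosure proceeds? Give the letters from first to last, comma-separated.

E, C, A, D, B

Adjusting effective dates: B's effective date is the deed date, 5/6/2017; E relates back to 3/13/2015 (work commenced).
By effective date, earliest first: E (3/13/2015), C (2/29/2016), B (5/6/2017), D (10/27/2017), A (1/23/2018).
B would otherwise be senior to A, so under the subordination agreement B and A exchange positions.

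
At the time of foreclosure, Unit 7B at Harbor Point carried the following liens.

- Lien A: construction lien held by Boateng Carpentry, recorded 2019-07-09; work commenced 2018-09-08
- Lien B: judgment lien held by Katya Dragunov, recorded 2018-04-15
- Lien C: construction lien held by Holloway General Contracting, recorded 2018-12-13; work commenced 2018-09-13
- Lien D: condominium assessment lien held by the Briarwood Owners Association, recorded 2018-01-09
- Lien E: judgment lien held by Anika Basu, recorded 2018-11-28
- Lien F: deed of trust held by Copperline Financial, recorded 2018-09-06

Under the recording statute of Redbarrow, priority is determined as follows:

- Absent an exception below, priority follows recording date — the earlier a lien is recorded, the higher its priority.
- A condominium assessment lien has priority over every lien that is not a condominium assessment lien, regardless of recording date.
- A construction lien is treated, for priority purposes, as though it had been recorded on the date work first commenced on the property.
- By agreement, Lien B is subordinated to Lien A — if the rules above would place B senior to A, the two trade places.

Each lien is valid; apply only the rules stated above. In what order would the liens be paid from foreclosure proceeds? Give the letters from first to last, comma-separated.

Effective dates: A is treated as recorded 2018-09-08, the work-commencement date; C is treated as recorded 2018-09-13, the work-commencement date.
D is a condominium assessment lien and takes priority over every other lien.
Among the remaining liens, by effective date: B (2018-04-15), F (2018-09-06), A (2018-09-08), C (2018-09-13), E (2018-11-28).
Because B would otherwise rank above A, the subordination swaps them.

D, A, F, B, C, E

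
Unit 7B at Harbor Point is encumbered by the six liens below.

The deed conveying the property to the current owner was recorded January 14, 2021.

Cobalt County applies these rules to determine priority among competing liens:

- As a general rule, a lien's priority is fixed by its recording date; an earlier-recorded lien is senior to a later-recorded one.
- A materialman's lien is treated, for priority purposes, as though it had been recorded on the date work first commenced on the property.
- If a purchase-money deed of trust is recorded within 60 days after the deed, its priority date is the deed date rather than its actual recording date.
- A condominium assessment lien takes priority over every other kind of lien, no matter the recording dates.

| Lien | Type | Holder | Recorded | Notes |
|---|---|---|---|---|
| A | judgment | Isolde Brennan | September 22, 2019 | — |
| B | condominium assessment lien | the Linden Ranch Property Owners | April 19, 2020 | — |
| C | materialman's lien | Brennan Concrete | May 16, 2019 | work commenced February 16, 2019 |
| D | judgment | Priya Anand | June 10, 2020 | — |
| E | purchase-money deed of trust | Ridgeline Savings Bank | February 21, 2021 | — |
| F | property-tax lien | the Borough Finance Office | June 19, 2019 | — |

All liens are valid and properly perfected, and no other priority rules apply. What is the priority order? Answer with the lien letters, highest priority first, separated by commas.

Effective dates after the stated exceptions: C is treated as recorded February 16, 2019, the work-commencement date; E was recorded within the 60-day window, so its effective date is the deed date January 14, 2021.
B is a condominium assessment lien and takes priority over every other lien.
Ordering the rest by effective date: C (February 16, 2019), F (June 19, 2019), A (September 22, 2019), D (June 10, 2020), E (January 14, 2021).

B, C, F, A, D, E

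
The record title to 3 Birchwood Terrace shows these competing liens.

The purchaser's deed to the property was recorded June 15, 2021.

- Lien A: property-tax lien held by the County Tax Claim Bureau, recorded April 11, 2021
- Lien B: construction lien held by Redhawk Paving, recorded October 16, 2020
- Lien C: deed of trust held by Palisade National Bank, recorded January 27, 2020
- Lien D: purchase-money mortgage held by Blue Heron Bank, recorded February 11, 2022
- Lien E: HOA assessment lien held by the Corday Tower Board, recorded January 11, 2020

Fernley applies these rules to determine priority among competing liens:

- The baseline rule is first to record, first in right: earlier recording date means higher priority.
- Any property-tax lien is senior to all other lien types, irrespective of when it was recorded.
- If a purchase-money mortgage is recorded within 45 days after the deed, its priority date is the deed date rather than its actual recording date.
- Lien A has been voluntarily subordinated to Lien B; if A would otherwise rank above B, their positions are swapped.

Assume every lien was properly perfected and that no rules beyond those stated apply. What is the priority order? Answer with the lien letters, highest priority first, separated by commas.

B, E, C, A, D

Effective dates: D missed the 45-day window (241 days after the deed), so its recording date stands.
A is a property-tax lien, so it outranks all other liens regardless of date.
Among the remaining liens, by effective date: E (January 11, 2020), C (January 27, 2020), B (October 16, 2020), D (February 11, 2022).
The subordination applies — A was senior to B — so A and B swap.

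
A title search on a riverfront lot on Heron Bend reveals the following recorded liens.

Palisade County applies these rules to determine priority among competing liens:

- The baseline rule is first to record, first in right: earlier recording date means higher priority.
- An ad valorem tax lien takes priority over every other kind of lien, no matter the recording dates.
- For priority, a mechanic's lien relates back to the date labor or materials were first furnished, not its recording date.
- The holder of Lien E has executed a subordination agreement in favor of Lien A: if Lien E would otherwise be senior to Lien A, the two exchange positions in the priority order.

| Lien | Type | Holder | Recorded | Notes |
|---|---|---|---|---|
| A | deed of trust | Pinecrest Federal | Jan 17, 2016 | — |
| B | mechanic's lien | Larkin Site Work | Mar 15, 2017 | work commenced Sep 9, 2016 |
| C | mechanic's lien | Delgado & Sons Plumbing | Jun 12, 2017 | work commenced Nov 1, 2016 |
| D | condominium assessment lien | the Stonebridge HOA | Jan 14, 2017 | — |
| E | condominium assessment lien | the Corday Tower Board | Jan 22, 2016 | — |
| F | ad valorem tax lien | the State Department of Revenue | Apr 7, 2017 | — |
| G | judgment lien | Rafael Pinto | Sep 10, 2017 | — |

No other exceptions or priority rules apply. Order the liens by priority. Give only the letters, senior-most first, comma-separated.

F, A, E, B, C, D, G

Effective dates after the stated exceptions: B's effective date is Sep 9, 2016, when work began; C is treated as recorded Nov 1, 2016, the work-commencement date.
F is an ad valorem tax lien, so it outranks all other liens regardless of date.
Remaining liens by effective date: A (Jan 17, 2016), E (Jan 22, 2016), B (Sep 9, 2016), C (Nov 1, 2016), D (Jan 14, 2017), G (Sep 10, 2017).
Since E is not senior to A, the subordination leaves the order unchanged.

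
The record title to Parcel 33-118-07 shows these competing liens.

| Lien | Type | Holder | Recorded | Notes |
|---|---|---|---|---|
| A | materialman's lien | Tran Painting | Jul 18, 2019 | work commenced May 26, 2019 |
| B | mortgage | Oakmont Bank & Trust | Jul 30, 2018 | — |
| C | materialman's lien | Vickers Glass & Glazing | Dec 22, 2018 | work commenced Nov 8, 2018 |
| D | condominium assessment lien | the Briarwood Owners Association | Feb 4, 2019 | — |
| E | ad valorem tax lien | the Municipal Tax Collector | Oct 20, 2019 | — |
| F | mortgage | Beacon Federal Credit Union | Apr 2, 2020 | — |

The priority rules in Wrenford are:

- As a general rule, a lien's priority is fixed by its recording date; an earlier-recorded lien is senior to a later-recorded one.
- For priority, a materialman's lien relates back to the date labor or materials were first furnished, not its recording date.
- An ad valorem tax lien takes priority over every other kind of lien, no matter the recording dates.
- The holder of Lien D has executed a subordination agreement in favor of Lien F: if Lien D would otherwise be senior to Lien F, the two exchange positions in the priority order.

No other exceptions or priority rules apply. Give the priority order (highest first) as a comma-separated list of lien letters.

Effective dates: A is treated as recorded May 26, 2019, the work-commencement date; C relates back to Nov 8, 2018 (work commenced).
As an ad valorem tax lien, E is senior to every other lien.
Among the remaining liens, by effective date: B (Jul 30, 2018), C (Nov 8, 2018), D (Feb 4, 2019), A (May 26, 2019), F (Apr 2, 2020).
D is senior to F before the subordination, so the two trade places.

E, B, C, F, A, D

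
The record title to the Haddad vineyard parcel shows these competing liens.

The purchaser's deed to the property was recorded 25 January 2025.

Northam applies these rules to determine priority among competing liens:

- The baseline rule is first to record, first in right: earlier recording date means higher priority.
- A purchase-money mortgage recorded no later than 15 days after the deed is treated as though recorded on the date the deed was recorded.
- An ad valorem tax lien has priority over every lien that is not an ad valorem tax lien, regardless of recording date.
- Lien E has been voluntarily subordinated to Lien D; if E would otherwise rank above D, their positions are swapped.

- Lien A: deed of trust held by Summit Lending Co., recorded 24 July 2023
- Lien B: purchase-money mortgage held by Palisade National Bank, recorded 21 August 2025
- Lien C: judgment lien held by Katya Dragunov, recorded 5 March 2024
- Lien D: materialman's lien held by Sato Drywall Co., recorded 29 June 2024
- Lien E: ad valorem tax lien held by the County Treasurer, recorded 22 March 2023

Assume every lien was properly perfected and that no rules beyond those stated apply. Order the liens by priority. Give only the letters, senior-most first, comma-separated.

First, effective dates: B was recorded 208 days after the deed — beyond 15 days — so no relation-back applies.
E is an ad valorem tax lien, so it outranks all other liens regardless of date.
Ordering the rest by effective date: A (24 July 2023), C (5 March 2024), D (29 June 2024), B (21 August 2025).
The subordination applies — E was senior to D — so E and D swap.

D, A, C, E, B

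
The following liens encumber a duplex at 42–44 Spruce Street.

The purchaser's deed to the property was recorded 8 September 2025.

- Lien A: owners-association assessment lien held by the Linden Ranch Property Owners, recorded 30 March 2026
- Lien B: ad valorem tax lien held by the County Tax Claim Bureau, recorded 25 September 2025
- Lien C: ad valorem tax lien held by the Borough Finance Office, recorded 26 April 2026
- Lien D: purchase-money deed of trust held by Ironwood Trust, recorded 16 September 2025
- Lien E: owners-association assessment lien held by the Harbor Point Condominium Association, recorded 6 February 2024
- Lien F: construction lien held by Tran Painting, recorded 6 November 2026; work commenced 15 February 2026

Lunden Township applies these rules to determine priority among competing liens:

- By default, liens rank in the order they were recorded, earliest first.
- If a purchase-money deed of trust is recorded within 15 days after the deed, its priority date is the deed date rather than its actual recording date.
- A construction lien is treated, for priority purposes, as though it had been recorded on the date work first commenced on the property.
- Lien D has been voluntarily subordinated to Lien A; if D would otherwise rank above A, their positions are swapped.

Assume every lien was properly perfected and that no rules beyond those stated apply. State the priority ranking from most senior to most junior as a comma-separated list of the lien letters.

E, A, B, F, D, C

First, effective dates: D's effective date is the deed date, 8 September 2025; F relates back to 15 February 2026 (work commenced).
Sorted by effective date: E (6 February 2024), D (8 September 2025), B (25 September 2025), F (15 February 2026), A (30 March 2026), C (26 April 2026).
D is senior to A before the subordination, so the two trade places.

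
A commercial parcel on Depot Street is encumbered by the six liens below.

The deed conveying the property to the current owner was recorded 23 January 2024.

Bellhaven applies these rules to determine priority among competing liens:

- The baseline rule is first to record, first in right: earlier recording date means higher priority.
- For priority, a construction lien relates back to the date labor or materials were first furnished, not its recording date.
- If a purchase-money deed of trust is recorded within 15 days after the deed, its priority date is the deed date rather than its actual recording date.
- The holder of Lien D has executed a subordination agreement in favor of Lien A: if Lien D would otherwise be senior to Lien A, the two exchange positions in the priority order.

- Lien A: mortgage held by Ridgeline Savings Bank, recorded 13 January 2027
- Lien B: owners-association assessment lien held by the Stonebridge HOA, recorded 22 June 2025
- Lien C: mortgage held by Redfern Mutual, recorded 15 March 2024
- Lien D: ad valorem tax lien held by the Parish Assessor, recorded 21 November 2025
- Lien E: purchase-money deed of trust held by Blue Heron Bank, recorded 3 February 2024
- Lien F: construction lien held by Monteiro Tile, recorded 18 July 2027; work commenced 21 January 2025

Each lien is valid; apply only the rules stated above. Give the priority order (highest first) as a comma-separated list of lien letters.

First, effective dates: E relates back to the deed date 23 January 2024; F is treated as recorded 21 January 2025, the work-commencement date.
By effective date, earliest first: E (23 January 2024), C (15 March 2024), F (21 January 2025), B (22 June 2025), D (21 November 2025), A (13 January 2027).
Because D would otherwise rank above A, the subordination swaps them.

E, C, F, B, A, D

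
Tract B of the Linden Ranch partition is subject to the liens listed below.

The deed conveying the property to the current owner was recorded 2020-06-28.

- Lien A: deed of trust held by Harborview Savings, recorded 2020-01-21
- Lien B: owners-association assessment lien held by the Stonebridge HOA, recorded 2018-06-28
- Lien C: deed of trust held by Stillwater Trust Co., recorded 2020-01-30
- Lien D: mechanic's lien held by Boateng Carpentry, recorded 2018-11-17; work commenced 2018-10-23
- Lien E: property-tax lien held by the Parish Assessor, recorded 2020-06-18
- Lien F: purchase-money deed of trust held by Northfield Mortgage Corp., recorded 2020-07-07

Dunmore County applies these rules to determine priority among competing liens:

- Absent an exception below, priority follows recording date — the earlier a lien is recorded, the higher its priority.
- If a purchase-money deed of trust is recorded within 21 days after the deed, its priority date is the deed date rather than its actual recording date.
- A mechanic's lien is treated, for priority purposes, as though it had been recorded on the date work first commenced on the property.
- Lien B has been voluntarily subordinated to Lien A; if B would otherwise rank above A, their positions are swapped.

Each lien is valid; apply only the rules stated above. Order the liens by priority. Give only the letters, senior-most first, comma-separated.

Adjusting effective dates: D relates back to 2018-10-23 (work commenced); F's effective date is the deed date, 2020-06-28.
Ordering by effective date: B (2018-06-28), D (2018-10-23), A (2020-01-21), C (2020-01-30), E (2020-06-18), F (2020-06-28).
B is senior to A before the subordination, so the two trade places.

A, D, B, C, E, F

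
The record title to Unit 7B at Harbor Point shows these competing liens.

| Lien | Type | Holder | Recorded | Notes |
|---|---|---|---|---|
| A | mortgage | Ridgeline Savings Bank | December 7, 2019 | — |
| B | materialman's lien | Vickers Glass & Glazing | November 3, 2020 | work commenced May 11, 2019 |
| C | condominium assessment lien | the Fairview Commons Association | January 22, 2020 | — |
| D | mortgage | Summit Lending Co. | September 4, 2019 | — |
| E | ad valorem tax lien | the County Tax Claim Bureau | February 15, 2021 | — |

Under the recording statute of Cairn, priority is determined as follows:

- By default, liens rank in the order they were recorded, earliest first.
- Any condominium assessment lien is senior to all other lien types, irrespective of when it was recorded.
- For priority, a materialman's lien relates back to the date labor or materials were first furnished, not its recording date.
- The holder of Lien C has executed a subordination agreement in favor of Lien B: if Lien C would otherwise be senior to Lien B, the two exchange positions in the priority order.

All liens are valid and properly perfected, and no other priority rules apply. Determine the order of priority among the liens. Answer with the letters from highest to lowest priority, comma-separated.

Effective dates after the stated exceptions: B relates back to May 11, 2019 (work commenced).
C, as a condominium assessment lien, has superpriority and ranks first.
Ordering the rest by effective date: B (May 11, 2019), D (September 4, 2019), A (December 7, 2019), E (February 15, 2021).
C is senior to B before the subordination, so the two trade places.

B, C, D, A, E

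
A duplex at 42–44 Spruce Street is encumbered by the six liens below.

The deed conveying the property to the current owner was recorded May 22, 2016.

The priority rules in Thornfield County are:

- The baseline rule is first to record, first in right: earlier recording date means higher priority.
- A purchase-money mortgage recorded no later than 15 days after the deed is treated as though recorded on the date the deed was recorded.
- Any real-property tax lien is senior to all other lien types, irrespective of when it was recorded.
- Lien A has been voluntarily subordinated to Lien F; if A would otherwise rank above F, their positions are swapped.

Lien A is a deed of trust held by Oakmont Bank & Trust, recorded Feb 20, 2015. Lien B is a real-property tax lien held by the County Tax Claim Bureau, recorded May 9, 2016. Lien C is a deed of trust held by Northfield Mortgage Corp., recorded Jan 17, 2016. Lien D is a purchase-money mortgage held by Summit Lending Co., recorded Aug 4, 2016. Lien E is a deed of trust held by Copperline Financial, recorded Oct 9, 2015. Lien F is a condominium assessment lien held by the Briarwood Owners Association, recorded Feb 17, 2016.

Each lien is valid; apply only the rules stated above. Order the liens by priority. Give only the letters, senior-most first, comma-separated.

Adjusting effective dates: D missed the 15-day window (74 days after the deed), so its recording date stands.
B is a real-property tax lien and takes priority over every other lien.
Ordering the rest by effective date: A (Feb 20, 2015), E (Oct 9, 2015), C (Jan 17, 2016), F (Feb 17, 2016), D (Aug 4, 2016).
A is senior to F before the subordination, so the two trade places.

B, F, E, C, A, D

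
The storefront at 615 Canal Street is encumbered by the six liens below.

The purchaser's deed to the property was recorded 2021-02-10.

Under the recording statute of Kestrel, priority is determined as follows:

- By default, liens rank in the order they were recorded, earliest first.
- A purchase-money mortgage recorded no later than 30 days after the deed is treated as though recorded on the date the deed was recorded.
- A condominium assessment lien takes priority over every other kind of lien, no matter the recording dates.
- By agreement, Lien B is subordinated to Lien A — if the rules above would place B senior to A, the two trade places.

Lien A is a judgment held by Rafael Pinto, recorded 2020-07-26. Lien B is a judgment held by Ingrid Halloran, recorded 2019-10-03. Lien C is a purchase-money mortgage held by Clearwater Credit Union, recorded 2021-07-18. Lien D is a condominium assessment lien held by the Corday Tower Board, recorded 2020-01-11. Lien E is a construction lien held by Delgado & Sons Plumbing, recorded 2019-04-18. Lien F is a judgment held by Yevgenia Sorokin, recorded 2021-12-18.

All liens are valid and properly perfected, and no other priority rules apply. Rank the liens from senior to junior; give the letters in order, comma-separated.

D, E, A, B, C, F

Effective dates: C was recorded 158 days after the deed — beyond 30 days — so no relation-back applies.
D is a condominium assessment lien, so it outranks all other liens regardless of date.
Ordering the rest by effective date: E (2019-04-18), B (2019-10-03), A (2020-07-26), C (2021-07-18), F (2021-12-18).
B is senior to A before the subordination, so the two trade places.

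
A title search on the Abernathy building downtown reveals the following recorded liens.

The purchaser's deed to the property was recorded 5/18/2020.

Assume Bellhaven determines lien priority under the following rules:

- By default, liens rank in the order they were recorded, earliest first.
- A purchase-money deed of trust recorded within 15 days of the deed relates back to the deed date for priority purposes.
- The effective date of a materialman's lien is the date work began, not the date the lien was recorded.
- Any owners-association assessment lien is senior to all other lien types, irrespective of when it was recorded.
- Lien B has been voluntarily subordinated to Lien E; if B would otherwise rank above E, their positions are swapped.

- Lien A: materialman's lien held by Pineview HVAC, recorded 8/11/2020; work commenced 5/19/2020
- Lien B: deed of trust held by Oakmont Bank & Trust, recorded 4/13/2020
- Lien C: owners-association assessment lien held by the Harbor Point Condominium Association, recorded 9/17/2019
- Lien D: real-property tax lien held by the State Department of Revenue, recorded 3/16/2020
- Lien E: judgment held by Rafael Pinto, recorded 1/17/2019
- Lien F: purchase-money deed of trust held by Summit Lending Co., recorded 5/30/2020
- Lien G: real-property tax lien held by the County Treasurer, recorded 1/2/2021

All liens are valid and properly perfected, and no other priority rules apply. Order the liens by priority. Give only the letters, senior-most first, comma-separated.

Effective dates after the stated exceptions: A is treated as recorded 5/19/2020, the work-commencement date; F relates back to the deed date 5/18/2020.
C, as an owners-association assessment lien, has superpriority and ranks first.
Remaining liens by effective date: E (1/17/2019), D (3/16/2020), B (4/13/2020), F (5/18/2020), A (5/19/2020), G (1/2/2021).
B already ranks below E; the subordination has no effect.

C, E, D, B, F, A, G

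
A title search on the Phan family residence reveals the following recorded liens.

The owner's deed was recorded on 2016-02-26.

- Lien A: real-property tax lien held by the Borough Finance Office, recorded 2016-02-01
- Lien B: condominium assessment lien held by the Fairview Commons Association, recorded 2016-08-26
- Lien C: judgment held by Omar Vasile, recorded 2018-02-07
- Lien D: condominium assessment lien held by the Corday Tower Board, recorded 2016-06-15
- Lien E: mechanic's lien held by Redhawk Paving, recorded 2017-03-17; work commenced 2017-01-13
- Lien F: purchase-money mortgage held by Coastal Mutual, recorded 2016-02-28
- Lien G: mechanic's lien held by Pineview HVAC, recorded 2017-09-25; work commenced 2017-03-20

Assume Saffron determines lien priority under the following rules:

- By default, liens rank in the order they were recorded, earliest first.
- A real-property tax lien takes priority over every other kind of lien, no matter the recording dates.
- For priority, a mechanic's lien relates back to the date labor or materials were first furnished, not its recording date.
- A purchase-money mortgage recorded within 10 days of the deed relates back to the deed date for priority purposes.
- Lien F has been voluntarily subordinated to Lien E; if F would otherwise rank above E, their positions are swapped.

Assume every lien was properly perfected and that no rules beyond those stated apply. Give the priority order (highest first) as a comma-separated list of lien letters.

A, E, D, B, F, G, C

Effective dates after the stated exceptions: E is treated as recorded 2017-01-13, the work-commencement date; F was recorded within the 10-day window, so its effective date is the deed date 2016-02-26; G is treated as recorded 2017-03-20, the work-commencement date.
A is a real-property tax lien, so it outranks all other liens regardless of date.
Among the remaining liens, by effective date: F (2016-02-26), D (2016-06-15), B (2016-08-26), E (2017-01-13), G (2017-03-20), C (2018-02-07).
F would otherwise be senior to E, so under the subordination agreement F and E exchange positions.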